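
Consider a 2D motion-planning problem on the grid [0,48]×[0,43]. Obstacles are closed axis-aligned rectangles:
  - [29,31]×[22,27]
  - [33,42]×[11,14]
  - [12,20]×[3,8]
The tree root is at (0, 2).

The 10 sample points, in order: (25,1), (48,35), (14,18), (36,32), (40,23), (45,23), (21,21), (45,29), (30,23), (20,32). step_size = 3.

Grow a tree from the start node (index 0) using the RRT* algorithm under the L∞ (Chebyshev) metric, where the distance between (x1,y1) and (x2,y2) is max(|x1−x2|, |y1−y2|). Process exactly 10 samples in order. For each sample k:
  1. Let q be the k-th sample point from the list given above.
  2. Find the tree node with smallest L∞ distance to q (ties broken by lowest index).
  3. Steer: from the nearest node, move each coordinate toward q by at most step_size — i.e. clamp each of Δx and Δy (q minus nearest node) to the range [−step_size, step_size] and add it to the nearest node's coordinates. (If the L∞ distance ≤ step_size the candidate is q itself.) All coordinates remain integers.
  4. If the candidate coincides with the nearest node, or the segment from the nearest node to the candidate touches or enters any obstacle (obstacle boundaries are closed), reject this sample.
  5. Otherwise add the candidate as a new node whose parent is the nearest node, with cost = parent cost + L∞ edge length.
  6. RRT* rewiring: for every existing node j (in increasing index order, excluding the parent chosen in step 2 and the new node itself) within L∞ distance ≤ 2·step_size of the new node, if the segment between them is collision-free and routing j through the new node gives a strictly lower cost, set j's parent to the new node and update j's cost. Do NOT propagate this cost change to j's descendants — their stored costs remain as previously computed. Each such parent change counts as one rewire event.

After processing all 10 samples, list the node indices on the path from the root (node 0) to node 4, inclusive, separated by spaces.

Path: 0 1 2 3 4

1. q=(25,1) nearest=0 d=25 new=(3,1) → add node 1 parent=0 cost=3
2. q=(48,35) nearest=1 d=45 new=(6,4) → add node 2 parent=1 cost=6
3. q=(14,18) nearest=2 d=14 new=(9,7) → add node 3 parent=2 cost=9
4. q=(36,32) nearest=3 d=27 new=(12,10) → add node 4 parent=3 cost=12
5. q=(40,23) nearest=4 d=28 new=(15,13) → add node 5 parent=4 cost=15
6. q=(45,23) nearest=5 d=30 new=(18,16) → add node 6 parent=5 cost=18
7. q=(21,21) nearest=6 d=5 new=(21,19) → add node 7 parent=6 cost=21
8. q=(45,29) nearest=7 d=24 new=(24,22) → add node 8 parent=7 cost=24
9. q=(30,23) nearest=8 d=6 new=(27,23) → add node 9 parent=8 cost=27
10. q=(20,32) nearest=9 d=9 new=(24,26) → add node 10 parent=9 cost=30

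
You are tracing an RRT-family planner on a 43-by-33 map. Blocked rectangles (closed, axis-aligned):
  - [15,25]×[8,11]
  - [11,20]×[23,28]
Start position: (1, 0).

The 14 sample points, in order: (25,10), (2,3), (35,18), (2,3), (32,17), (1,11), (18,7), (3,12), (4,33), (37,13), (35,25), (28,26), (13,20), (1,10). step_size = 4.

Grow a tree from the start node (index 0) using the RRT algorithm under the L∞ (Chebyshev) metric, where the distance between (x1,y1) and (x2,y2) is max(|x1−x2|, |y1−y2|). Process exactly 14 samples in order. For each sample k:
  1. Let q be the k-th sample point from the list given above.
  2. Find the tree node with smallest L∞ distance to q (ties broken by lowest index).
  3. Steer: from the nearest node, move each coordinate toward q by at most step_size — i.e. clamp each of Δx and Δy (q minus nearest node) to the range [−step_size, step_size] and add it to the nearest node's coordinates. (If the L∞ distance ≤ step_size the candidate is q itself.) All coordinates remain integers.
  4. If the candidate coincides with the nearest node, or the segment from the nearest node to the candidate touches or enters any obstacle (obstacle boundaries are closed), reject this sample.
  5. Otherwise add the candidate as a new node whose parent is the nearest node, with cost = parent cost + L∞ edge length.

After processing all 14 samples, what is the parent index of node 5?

1. q=(25,10) nearest=0 d=24 new=(5,4) → add node 1 parent=0 cost=4
2. q=(2,3) nearest=0 d=3 new=(2,3) → add node 2 parent=0 cost=3
3. q=(35,18) nearest=1 d=30 new=(9,8) → add node 3 parent=1 cost=8
4. q=(2,3) nearest=2 d=0 → coincident, reject
5. q=(32,17) nearest=3 d=23 new=(13,12) → add node 4 parent=3 cost=12
6. q=(1,11) nearest=1 d=7 new=(1,8) → add node 5 parent=1 cost=8
7. q=(18,7) nearest=4 d=5 new=(17,8) → blocked by [15,25]×[8,11], reject
8. q=(3,12) nearest=5 d=4 new=(3,12) → add node 6 parent=5 cost=12
9. q=(4,33) nearest=4 d=21 new=(9,16) → add node 7 parent=4 cost=16
10. q=(37,13) nearest=4 d=24 new=(17,13) → add node 8 parent=4 cost=16
11. q=(35,25) nearest=8 d=18 new=(21,17) → add node 9 parent=8 cost=20
12. q=(28,26) nearest=9 d=9 new=(25,21) → add node 10 parent=9 cost=24
13. q=(13,20) nearest=7 d=4 new=(13,20) → add node 11 parent=7 cost=20
14. q=(1,10) nearest=5 d=2 new=(1,10) → add node 12 parent=5 cost=10

Parent of node 5: 1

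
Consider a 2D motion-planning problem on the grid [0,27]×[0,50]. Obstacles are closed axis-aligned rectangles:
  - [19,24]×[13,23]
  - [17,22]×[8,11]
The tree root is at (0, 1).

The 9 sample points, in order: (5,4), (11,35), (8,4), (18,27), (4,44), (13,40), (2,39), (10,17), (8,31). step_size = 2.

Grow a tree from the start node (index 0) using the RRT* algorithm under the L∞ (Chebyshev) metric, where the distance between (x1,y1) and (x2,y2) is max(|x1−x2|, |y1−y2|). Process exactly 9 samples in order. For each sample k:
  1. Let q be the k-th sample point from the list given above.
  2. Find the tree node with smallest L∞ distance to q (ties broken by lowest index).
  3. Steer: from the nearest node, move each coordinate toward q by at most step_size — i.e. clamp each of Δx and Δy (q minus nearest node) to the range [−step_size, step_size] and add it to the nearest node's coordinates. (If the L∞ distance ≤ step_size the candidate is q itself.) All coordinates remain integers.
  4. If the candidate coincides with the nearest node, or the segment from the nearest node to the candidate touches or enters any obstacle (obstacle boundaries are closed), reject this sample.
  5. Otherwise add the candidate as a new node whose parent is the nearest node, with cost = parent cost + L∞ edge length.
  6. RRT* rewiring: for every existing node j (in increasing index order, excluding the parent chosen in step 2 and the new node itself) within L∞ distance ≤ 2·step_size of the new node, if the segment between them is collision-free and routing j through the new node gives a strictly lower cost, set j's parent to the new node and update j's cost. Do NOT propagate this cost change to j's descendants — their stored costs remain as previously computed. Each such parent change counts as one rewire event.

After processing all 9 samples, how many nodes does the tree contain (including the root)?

Node count: 10

1. q=(5,4) nearest=0 d=5 new=(2,3) → add node 1 parent=0 cost=2
2. q=(11,35) nearest=1 d=32 new=(4,5) → add node 2 parent=1 cost=4
3. q=(8,4) nearest=2 d=4 new=(6,4) → add node 3 parent=2 cost=6
4. q=(18,27) nearest=2 d=22 new=(6,7) → add node 4 parent=2 cost=6
5. q=(4,44) nearest=4 d=37 new=(4,9) → add node 5 parent=4 cost=8
6. q=(13,40) nearest=5 d=31 new=(6,11) → add node 6 parent=5 cost=10
7. q=(2,39) nearest=6 d=28 new=(4,13) → add node 7 parent=6 cost=12
8. q=(10,17) nearest=6 d=6 new=(8,13) → add node 8 parent=6 cost=12
9. q=(8,31) nearest=7 d=18 new=(6,15) → add node 9 parent=7 cost=14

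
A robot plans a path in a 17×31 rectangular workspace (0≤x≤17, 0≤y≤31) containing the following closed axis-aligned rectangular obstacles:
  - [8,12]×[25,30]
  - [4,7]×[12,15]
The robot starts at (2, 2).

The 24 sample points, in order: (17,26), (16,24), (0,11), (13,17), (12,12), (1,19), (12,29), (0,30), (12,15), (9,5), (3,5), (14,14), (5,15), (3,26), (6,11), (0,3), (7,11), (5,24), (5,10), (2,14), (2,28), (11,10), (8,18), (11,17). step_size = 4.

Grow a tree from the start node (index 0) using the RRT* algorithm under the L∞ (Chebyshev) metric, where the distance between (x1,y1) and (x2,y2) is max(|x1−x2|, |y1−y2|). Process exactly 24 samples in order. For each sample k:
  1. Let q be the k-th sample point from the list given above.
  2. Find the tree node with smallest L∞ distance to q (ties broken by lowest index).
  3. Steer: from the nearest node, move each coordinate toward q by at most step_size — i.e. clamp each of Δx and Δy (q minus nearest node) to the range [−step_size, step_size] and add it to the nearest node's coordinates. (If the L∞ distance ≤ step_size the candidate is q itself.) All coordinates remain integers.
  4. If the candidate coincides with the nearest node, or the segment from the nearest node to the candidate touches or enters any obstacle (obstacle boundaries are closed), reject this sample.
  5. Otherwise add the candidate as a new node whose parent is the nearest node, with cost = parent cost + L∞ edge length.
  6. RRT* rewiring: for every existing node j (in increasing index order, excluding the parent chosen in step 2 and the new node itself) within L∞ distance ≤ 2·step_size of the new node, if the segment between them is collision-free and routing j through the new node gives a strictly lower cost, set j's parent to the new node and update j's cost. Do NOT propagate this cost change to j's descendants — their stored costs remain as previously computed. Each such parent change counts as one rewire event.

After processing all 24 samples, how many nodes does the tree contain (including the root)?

1. q=(17,26) nearest=0 d=24 new=(6,6) → add node 1 parent=0 cost=4
2. q=(16,24) nearest=1 d=18 new=(10,10) → add node 2 parent=1 cost=8
3. q=(0,11) nearest=1 d=6 new=(2,10) → add node 3 parent=1 cost=8
4. q=(13,17) nearest=2 d=7 new=(13,14) → add node 4 parent=2 cost=12
5. q=(12,12) nearest=2 d=2 new=(12,12) → add node 5 parent=2 cost=10
6. q=(1,19) nearest=2 d=9 new=(6,14) → blocked by [4,7]×[12,15], reject
7. q=(12,29) nearest=4 d=15 new=(12,18) → add node 6 parent=4 cost=16
8. q=(0,30) nearest=6 d=12 new=(8,22) → add node 7 parent=6 cost=20
9. q=(12,15) nearest=4 d=1 new=(12,15) → add node 8 parent=4 cost=13
10. q=(9,5) nearest=1 d=3 new=(9,5) → add node 9 parent=1 cost=7
11. q=(3,5) nearest=0 d=3 new=(3,5) → add node 10 parent=0 cost=3
12. q=(14,14) nearest=4 d=1 new=(14,14) → add node 11 parent=4 cost=13
13. q=(5,15) nearest=2 d=5 new=(6,14) → blocked by [4,7]×[12,15], reject
14. q=(3,26) nearest=7 d=5 new=(4,26) → add node 12 parent=7 cost=24
15. q=(6,11) nearest=2 d=4 new=(6,11) → add node 13 parent=2 cost=12
16. q=(0,3) nearest=0 d=2 new=(0,3) → add node 14 parent=0 cost=2; rewire 13→14 (10<12)
17. q=(7,11) nearest=13 d=1 new=(7,11) → add node 15 parent=13 cost=11
18. q=(5,24) nearest=12 d=2 new=(5,24) → add node 16 parent=12 cost=26
19. q=(5,10) nearest=13 d=1 new=(5,10) → add node 17 parent=13 cost=11
20. q=(2,14) nearest=3 d=4 new=(2,14) → add node 18 parent=3 cost=12
21. q=(2,28) nearest=12 d=2 new=(2,28) → add node 19 parent=12 cost=26
22. q=(11,10) nearest=2 d=1 new=(11,10) → add node 20 parent=2 cost=9
23. q=(8,18) nearest=6 d=4 new=(8,18) → add node 21 parent=6 cost=20
24. q=(11,17) nearest=6 d=1 new=(11,17) → add node 22 parent=6 cost=17; rewire 16→22 (24<26)

Node count: 23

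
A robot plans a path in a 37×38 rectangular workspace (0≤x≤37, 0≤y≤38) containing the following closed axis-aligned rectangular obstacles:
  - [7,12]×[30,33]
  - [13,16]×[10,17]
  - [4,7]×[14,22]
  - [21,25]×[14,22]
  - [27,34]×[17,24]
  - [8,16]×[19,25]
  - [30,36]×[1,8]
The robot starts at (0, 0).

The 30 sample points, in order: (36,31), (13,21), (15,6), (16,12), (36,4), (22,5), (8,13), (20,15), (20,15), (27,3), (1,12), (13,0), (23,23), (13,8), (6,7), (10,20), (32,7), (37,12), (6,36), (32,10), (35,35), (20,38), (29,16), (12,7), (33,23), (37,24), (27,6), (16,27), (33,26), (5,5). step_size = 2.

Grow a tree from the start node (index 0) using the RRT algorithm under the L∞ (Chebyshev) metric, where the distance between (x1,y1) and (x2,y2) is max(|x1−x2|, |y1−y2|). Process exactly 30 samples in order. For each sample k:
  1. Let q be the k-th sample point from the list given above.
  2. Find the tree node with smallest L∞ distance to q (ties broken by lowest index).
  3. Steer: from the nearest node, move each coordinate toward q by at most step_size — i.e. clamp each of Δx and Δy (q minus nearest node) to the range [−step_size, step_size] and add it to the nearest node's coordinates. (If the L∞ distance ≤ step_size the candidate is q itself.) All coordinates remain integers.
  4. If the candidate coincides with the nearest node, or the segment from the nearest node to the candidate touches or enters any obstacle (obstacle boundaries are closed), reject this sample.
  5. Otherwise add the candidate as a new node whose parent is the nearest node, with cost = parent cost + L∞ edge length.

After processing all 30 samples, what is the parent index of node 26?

1. q=(36,31) nearest=0 d=36 new=(2,2) → add node 1 parent=0 cost=2
2. q=(13,21) nearest=1 d=19 new=(4,4) → add node 2 parent=1 cost=4
3. q=(15,6) nearest=2 d=11 new=(6,6) → add node 3 parent=2 cost=6
4. q=(16,12) nearest=3 d=10 new=(8,8) → add node 4 parent=3 cost=8
5. q=(36,4) nearest=4 d=28 new=(10,6) → add node 5 parent=4 cost=10
6. q=(22,5) nearest=5 d=12 new=(12,5) → add node 6 parent=5 cost=12
7. q=(8,13) nearest=4 d=5 new=(8,10) → add node 7 parent=4 cost=10
8. q=(20,15) nearest=5 d=10 new=(12,8) → add node 8 parent=5 cost=12
9. q=(20,15) nearest=8 d=8 new=(14,10) → blocked by [13,16]×[10,17], reject
10. q=(27,3) nearest=6 d=15 new=(14,3) → add node 9 parent=6 cost=14
11. q=(1,12) nearest=3 d=6 new=(4,8) → add node 10 parent=3 cost=8
12. q=(13,0) nearest=9 d=3 new=(13,1) → add node 11 parent=9 cost=16
13. q=(23,23) nearest=4 d=15 new=(10,10) → add node 12 parent=4 cost=10
14. q=(13,8) nearest=8 d=1 new=(13,8) → add node 13 parent=8 cost=13
15. q=(6,7) nearest=3 d=1 new=(6,7) → add node 14 parent=3 cost=7
16. q=(10,20) nearest=7 d=10 new=(10,12) → add node 15 parent=7 cost=12
17. q=(32,7) nearest=9 d=18 new=(16,5) → add node 16 parent=9 cost=16
18. q=(37,12) nearest=16 d=21 new=(18,7) → add node 17 parent=16 cost=18
19. q=(6,36) nearest=15 d=24 new=(8,14) → add node 18 parent=15 cost=14
20. q=(32,10) nearest=17 d=14 new=(20,9) → add node 19 parent=17 cost=20
21. q=(35,35) nearest=12 d=25 new=(12,12) → add node 20 parent=12 cost=12
22. q=(20,38) nearest=18 d=24 new=(10,16) → add node 21 parent=18 cost=16
23. q=(29,16) nearest=19 d=9 new=(22,11) → add node 22 parent=19 cost=22
24. q=(12,7) nearest=8 d=1 new=(12,7) → add node 23 parent=8 cost=13
25. q=(33,23) nearest=22 d=12 new=(24,13) → add node 24 parent=22 cost=24
26. q=(37,24) nearest=24 d=13 new=(26,15) → blocked by [21,25]×[14,22], reject
27. q=(27,6) nearest=22 d=5 new=(24,9) → add node 25 parent=22 cost=24
28. q=(16,27) nearest=21 d=11 new=(12,18) → add node 26 parent=21 cost=18
29. q=(33,26) nearest=24 d=13 new=(26,15) → blocked by [21,25]×[14,22], reject
30. q=(5,5) nearest=2 d=1 new=(5,5) → add node 27 parent=2 cost=5

Parent of node 26: 21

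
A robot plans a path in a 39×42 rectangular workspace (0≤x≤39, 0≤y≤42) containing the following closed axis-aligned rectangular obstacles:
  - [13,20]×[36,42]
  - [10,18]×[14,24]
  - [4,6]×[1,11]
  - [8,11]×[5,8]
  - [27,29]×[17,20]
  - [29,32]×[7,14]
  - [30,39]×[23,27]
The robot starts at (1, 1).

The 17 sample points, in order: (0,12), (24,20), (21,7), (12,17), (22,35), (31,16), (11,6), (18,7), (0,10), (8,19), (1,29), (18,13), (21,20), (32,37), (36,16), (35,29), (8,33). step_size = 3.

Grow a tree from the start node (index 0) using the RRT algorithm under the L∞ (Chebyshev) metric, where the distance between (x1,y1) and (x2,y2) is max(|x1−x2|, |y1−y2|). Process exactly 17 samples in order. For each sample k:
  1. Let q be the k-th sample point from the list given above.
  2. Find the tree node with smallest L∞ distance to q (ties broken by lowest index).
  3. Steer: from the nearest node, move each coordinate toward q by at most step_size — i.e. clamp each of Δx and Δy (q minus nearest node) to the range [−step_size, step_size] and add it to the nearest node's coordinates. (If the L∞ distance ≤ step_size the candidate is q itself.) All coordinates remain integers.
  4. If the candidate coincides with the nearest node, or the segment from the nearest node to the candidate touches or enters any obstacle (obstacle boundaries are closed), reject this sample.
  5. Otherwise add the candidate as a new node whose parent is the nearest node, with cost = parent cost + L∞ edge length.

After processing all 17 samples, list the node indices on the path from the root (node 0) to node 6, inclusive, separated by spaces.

Path: 0 1 2 3 4 6

1. q=(0,12) nearest=0 d=11 new=(0,4) → add node 1 parent=0 cost=3
2. q=(24,20) nearest=0 d=23 new=(4,4) → blocked by [4,6]×[1,11], reject
3. q=(21,7) nearest=0 d=20 new=(4,4) → blocked by [4,6]×[1,11], reject
4. q=(12,17) nearest=1 d=13 new=(3,7) → add node 2 parent=1 cost=6
5. q=(22,35) nearest=2 d=28 new=(6,10) → blocked by [4,6]×[1,11], reject
6. q=(31,16) nearest=2 d=28 new=(6,10) → blocked by [4,6]×[1,11], reject
7. q=(11,6) nearest=2 d=8 new=(6,6) → blocked by [4,6]×[1,11], reject
8. q=(18,7) nearest=2 d=15 new=(6,7) → blocked by [4,6]×[1,11], reject
9. q=(0,10) nearest=2 d=3 new=(0,10) → add node 3 parent=2 cost=9
10. q=(8,19) nearest=3 d=9 new=(3,13) → add node 4 parent=3 cost=12
11. q=(1,29) nearest=4 d=16 new=(1,16) → add node 5 parent=4 cost=15
12. q=(18,13) nearest=2 d=15 new=(6,10) → blocked by [4,6]×[1,11], reject
13. q=(21,20) nearest=2 d=18 new=(6,10) → blocked by [4,6]×[1,11], reject
14. q=(32,37) nearest=4 d=29 new=(6,16) → add node 6 parent=4 cost=15
15. q=(36,16) nearest=6 d=30 new=(9,16) → add node 7 parent=6 cost=18
16. q=(35,29) nearest=7 d=26 new=(12,19) → blocked by [10,18]×[14,24], reject
17. q=(8,33) nearest=5 d=17 new=(4,19) → add node 8 parent=5 cost=18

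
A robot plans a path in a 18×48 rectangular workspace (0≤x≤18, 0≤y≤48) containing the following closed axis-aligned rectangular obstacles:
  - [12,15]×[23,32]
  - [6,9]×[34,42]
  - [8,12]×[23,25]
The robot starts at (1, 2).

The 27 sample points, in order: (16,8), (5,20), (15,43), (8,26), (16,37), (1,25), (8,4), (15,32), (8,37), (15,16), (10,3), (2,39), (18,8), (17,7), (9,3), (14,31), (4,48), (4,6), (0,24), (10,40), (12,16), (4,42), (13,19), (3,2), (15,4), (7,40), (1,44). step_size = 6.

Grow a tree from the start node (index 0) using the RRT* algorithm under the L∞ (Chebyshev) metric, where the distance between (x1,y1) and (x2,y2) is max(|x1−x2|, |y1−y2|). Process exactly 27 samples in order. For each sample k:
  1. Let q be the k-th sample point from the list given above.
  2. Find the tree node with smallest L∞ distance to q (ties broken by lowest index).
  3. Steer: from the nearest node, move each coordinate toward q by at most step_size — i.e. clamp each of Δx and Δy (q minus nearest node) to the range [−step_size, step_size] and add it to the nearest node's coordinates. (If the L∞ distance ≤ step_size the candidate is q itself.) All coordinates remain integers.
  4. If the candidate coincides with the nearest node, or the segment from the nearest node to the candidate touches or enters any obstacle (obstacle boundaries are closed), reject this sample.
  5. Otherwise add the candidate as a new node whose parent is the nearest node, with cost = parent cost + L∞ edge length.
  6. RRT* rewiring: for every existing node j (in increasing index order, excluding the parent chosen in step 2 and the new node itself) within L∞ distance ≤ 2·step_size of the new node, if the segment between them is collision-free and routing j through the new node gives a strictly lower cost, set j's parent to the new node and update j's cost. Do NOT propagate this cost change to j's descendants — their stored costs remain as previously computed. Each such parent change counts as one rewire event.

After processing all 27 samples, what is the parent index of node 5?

Parent of node 5: 17

1. q=(16,8) nearest=0 d=15 new=(7,8) → add node 1 parent=0 cost=6
2. q=(5,20) nearest=1 d=12 new=(5,14) → add node 2 parent=1 cost=12
3. q=(15,43) nearest=2 d=29 new=(11,20) → add node 3 parent=2 cost=18
4. q=(8,26) nearest=3 d=6 new=(8,26) → blocked by [8,12]×[23,25], reject
5. q=(16,37) nearest=3 d=17 new=(16,26) → blocked by [12,15]×[23,32], reject
6. q=(1,25) nearest=3 d=10 new=(5,25) → add node 4 parent=3 cost=24
7. q=(8,4) nearest=1 d=4 new=(8,4) → add node 5 parent=1 cost=10
8. q=(15,32) nearest=4 d=10 new=(11,31) → add node 6 parent=4 cost=30
9. q=(8,37) nearest=6 d=6 new=(8,37) → blocked by [6,9]×[34,42], reject
10. q=(15,16) nearest=3 d=4 new=(15,16) → add node 7 parent=3 cost=22
11. q=(10,3) nearest=5 d=2 new=(10,3) → add node 8 parent=5 cost=12
12. q=(2,39) nearest=6 d=9 new=(5,37) → blocked by [6,9]×[34,42], reject
13. q=(18,8) nearest=7 d=8 new=(18,10) → add node 9 parent=7 cost=28
14. q=(17,7) nearest=9 d=3 new=(17,7) → add node 10 parent=9 cost=31
15. q=(9,3) nearest=5 d=1 new=(9,3) → add node 11 parent=5 cost=11; rewire 9→11 (20<28); rewire 10→11 (19<31)
16. q=(14,31) nearest=6 d=3 new=(14,31) → blocked by [12,15]×[23,32], reject
17. q=(4,48) nearest=6 d=17 new=(5,37) → blocked by [6,9]×[34,42], reject
18. q=(4,6) nearest=1 d=3 new=(4,6) → add node 12 parent=1 cost=9; rewire 7→12 (20<22)
19. q=(0,24) nearest=4 d=5 new=(0,24) → add node 13 parent=4 cost=29
20. q=(10,40) nearest=6 d=9 new=(10,37) → add node 14 parent=6 cost=36
21. q=(12,16) nearest=7 d=3 new=(12,16) → add node 15 parent=7 cost=23
22. q=(4,42) nearest=14 d=6 new=(4,42) → blocked by [6,9]×[34,42], reject
23. q=(13,19) nearest=3 d=2 new=(13,19) → add node 16 parent=3 cost=20
24. q=(3,2) nearest=0 d=2 new=(3,2) → add node 17 parent=0 cost=2; rewire 5→17 (7<10); rewire 8→17 (9<12); rewire 11→17 (8<11); rewire 12→17 (6<9)
25. q=(15,4) nearest=10 d=3 new=(15,4) → add node 18 parent=10 cost=22
26. q=(7,40) nearest=14 d=3 new=(7,40) → blocked by [6,9]×[34,42], reject
27. q=(1,44) nearest=14 d=9 new=(4,43) → blocked by [6,9]×[34,42], reject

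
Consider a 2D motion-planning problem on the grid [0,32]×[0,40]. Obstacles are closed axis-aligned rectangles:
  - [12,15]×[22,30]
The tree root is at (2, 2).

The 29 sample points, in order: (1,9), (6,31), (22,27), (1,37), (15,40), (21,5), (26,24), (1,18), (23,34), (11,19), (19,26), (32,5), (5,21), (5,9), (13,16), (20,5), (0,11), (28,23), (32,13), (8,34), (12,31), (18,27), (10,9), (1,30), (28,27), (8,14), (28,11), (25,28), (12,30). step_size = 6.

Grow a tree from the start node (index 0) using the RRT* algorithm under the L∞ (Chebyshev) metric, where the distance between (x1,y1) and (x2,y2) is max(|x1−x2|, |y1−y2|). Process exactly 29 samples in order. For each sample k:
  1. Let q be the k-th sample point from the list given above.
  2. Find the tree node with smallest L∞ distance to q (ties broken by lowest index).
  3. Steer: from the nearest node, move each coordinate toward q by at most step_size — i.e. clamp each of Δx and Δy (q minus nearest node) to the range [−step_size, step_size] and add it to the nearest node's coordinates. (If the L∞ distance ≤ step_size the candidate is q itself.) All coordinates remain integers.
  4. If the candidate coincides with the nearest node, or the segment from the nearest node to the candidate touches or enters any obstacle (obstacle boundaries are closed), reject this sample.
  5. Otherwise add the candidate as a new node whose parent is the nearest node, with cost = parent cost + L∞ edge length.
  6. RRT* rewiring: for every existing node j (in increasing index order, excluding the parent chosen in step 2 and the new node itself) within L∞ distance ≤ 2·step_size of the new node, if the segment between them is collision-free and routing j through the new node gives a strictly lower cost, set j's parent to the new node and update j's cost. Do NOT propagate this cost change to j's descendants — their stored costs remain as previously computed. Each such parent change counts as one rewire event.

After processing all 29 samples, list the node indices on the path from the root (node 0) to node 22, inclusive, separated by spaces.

Path: 0 1 2 3 10 16 22

1. q=(1,9) nearest=0 d=7 new=(1,8) → add node 1 parent=0 cost=6
2. q=(6,31) nearest=1 d=23 new=(6,14) → add node 2 parent=1 cost=12
3. q=(22,27) nearest=2 d=16 new=(12,20) → add node 3 parent=2 cost=18
4. q=(1,37) nearest=3 d=17 new=(6,26) → add node 4 parent=3 cost=24
5. q=(15,40) nearest=4 d=14 new=(12,32) → add node 5 parent=4 cost=30
6. q=(21,5) nearest=2 d=15 new=(12,8) → add node 6 parent=2 cost=18
7. q=(26,24) nearest=3 d=14 new=(18,24) → blocked by [12,15]×[22,30], reject
8. q=(1,18) nearest=2 d=5 new=(1,18) → add node 7 parent=2 cost=17
9. q=(23,34) nearest=5 d=11 new=(18,34) → add node 8 parent=5 cost=36
10. q=(11,19) nearest=3 d=1 new=(11,19) → add node 9 parent=3 cost=19
11. q=(19,26) nearest=3 d=7 new=(18,26) → blocked by [12,15]×[22,30], reject
12. q=(32,5) nearest=3 d=20 new=(18,14) → add node 10 parent=3 cost=24
13. q=(5,21) nearest=7 d=4 new=(5,21) → add node 11 parent=7 cost=21
14. q=(5,9) nearest=1 d=4 new=(5,9) → add node 12 parent=1 cost=10; rewire 6→12 (17<18)
15. q=(13,16) nearest=9 d=3 new=(13,16) → add node 13 parent=9 cost=22
16. q=(20,5) nearest=6 d=8 new=(18,5) → add node 14 parent=6 cost=23
17. q=(0,11) nearest=1 d=3 new=(0,11) → add node 15 parent=1 cost=9; rewire 7→15 (16<17); rewire 11→15 (19<21)
18. q=(28,23) nearest=10 d=10 new=(24,20) → add node 16 parent=10 cost=30
19. q=(32,13) nearest=16 d=8 new=(30,14) → add node 17 parent=16 cost=36
20. q=(8,34) nearest=5 d=4 new=(8,34) → add node 18 parent=5 cost=34
21. q=(12,31) nearest=5 d=1 new=(12,31) → add node 19 parent=5 cost=31
22. q=(18,27) nearest=5 d=6 new=(18,27) → blocked by [12,15]×[22,30], reject
23. q=(10,9) nearest=6 d=2 new=(10,9) → add node 20 parent=6 cost=19
24. q=(1,30) nearest=4 d=5 new=(1,30) → add node 21 parent=4 cost=29
25. q=(28,27) nearest=16 d=7 new=(28,26) → add node 22 parent=16 cost=36
26. q=(8,14) nearest=2 d=2 new=(8,14) → add node 23 parent=2 cost=14; rewire 13→23 (19<22)
27. q=(28,11) nearest=17 d=3 new=(28,11) → add node 24 parent=17 cost=39
28. q=(25,28) nearest=22 d=3 new=(25,28) → add node 25 parent=22 cost=39
29. q=(12,30) nearest=19 d=1 new=(12,30) → blocked by [12,15]×[22,30], reject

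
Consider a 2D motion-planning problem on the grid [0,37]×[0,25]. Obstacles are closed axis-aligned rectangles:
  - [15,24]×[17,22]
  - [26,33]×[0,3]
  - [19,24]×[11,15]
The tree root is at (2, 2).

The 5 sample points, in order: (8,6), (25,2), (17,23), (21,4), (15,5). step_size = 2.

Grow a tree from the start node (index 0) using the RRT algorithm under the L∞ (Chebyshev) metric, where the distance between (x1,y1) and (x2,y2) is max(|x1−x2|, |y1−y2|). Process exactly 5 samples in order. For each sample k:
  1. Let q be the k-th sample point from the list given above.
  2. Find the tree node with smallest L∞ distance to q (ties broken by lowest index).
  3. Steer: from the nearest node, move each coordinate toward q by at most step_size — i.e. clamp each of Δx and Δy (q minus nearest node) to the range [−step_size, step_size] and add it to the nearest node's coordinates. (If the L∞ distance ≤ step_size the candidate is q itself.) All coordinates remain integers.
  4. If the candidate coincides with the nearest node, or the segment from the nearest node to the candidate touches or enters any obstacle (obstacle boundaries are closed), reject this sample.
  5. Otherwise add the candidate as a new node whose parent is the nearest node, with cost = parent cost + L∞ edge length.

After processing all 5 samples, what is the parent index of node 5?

1. q=(8,6) nearest=0 d=6 new=(4,4) → add node 1 parent=0 cost=2
2. q=(25,2) nearest=1 d=21 new=(6,2) → add node 2 parent=1 cost=4
3. q=(17,23) nearest=1 d=19 new=(6,6) → add node 3 parent=1 cost=4
4. q=(21,4) nearest=2 d=15 new=(8,4) → add node 4 parent=2 cost=6
5. q=(15,5) nearest=4 d=7 new=(10,5) → add node 5 parent=4 cost=8

Parent of node 5: 4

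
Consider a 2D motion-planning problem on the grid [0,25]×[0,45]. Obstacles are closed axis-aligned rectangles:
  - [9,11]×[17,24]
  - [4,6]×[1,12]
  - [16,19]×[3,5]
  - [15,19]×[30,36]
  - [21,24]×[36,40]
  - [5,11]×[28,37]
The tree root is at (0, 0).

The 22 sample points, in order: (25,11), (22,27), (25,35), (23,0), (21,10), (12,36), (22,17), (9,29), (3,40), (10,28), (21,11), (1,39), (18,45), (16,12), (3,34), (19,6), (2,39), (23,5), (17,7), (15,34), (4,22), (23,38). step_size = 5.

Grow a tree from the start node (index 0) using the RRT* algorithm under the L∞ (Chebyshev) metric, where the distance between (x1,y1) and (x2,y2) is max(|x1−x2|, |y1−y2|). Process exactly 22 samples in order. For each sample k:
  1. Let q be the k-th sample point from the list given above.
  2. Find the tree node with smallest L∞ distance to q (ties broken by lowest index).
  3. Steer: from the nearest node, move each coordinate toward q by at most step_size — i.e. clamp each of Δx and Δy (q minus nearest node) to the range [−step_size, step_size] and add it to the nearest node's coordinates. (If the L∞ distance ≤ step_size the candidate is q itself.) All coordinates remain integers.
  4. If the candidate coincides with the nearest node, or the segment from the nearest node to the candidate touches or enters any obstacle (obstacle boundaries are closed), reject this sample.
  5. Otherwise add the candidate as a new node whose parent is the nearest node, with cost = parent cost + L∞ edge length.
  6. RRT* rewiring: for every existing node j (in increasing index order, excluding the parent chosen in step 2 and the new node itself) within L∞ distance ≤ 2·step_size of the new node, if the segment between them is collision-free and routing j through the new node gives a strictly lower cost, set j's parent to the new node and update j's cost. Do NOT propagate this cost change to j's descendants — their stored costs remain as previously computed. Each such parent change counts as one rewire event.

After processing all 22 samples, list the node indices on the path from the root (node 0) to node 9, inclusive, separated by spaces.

1. q=(25,11) nearest=0 d=25 new=(5,5) → blocked by [4,6]×[1,12], reject
2. q=(22,27) nearest=0 d=27 new=(5,5) → blocked by [4,6]×[1,12], reject
3. q=(25,35) nearest=0 d=35 new=(5,5) → blocked by [4,6]×[1,12], reject
4. q=(23,0) nearest=0 d=23 new=(5,0) → add node 1 parent=0 cost=5
5. q=(21,10) nearest=1 d=16 new=(10,5) → blocked by [4,6]×[1,12], reject
6. q=(12,36) nearest=0 d=36 new=(5,5) → blocked by [4,6]×[1,12], reject
7. q=(22,17) nearest=1 d=17 new=(10,5) → blocked by [4,6]×[1,12], reject
8. q=(9,29) nearest=0 d=29 new=(5,5) → blocked by [4,6]×[1,12], reject
9. q=(3,40) nearest=0 d=40 new=(3,5) → add node 2 parent=0 cost=5
10. q=(10,28) nearest=2 d=23 new=(8,10) → blocked by [4,6]×[1,12], reject
11. q=(21,11) nearest=1 d=16 new=(10,5) → blocked by [4,6]×[1,12], reject
12. q=(1,39) nearest=2 d=34 new=(1,10) → add node 3 parent=2 cost=10
13. q=(18,45) nearest=3 d=35 new=(6,15) → add node 4 parent=3 cost=15
14. q=(16,12) nearest=4 d=10 new=(11,12) → add node 5 parent=4 cost=20
15. q=(3,34) nearest=4 d=19 new=(3,20) → add node 6 parent=4 cost=20
16. q=(19,6) nearest=5 d=8 new=(16,7) → add node 7 parent=5 cost=25
17. q=(2,39) nearest=6 d=19 new=(2,25) → add node 8 parent=6 cost=25
18. q=(23,5) nearest=7 d=7 new=(21,5) → add node 9 parent=7 cost=30
19. q=(17,7) nearest=7 d=1 new=(17,7) → add node 10 parent=7 cost=26
20. q=(15,34) nearest=8 d=13 new=(7,30) → blocked by [5,11]×[28,37], reject
21. q=(4,22) nearest=6 d=2 new=(4,22) → add node 11 parent=6 cost=22
22. q=(23,38) nearest=11 d=19 new=(9,27) → add node 12 parent=11 cost=27

Path: 0 2 3 4 5 7 9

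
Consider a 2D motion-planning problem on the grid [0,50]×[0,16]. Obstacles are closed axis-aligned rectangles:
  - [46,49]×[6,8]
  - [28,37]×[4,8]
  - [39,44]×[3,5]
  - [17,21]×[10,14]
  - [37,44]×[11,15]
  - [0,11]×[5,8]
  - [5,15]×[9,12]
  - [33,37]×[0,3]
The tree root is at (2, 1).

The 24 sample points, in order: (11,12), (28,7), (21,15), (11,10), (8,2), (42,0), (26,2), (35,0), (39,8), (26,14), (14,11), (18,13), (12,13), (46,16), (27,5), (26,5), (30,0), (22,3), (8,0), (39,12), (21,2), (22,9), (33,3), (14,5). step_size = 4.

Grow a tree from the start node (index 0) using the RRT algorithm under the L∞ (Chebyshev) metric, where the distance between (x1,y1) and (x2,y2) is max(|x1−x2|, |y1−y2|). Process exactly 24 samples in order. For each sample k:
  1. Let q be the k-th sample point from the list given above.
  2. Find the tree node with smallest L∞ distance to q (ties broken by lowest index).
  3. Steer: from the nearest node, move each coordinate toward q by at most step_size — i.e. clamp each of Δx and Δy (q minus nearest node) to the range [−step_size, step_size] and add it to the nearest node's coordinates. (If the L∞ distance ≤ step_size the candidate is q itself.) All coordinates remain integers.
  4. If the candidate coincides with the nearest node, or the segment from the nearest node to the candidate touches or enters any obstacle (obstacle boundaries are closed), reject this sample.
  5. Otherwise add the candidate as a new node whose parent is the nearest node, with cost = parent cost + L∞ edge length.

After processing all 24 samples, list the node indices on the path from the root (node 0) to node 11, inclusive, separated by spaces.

1. q=(11,12) nearest=0 d=11 new=(6,5) → blocked by [0,11]×[5,8], reject
2. q=(28,7) nearest=0 d=26 new=(6,5) → blocked by [0,11]×[5,8], reject
3. q=(21,15) nearest=0 d=19 new=(6,5) → blocked by [0,11]×[5,8], reject
4. q=(11,10) nearest=0 d=9 new=(6,5) → blocked by [0,11]×[5,8], reject
5. q=(8,2) nearest=0 d=6 new=(6,2) → add node 1 parent=0 cost=4
6. q=(42,0) nearest=1 d=36 new=(10,0) → add node 2 parent=1 cost=8
7. q=(26,2) nearest=2 d=16 new=(14,2) → add node 3 parent=2 cost=12
8. q=(35,0) nearest=3 d=21 new=(18,0) → add node 4 parent=3 cost=16
9. q=(39,8) nearest=4 d=21 new=(22,4) → add node 5 parent=4 cost=20
10. q=(26,14) nearest=5 d=10 new=(26,8) → add node 6 parent=5 cost=24
11. q=(14,11) nearest=5 d=8 new=(18,8) → add node 7 parent=5 cost=24
12. q=(18,13) nearest=7 d=5 new=(18,12) → blocked by [17,21]×[10,14], reject
13. q=(12,13) nearest=7 d=6 new=(14,12) → blocked by [5,15]×[9,12], reject
14. q=(46,16) nearest=6 d=20 new=(30,12) → add node 8 parent=6 cost=28
15. q=(27,5) nearest=6 d=3 new=(27,5) → add node 9 parent=6 cost=27
16. q=(26,5) nearest=9 d=1 new=(26,5) → add node 10 parent=9 cost=28
17. q=(30,0) nearest=9 d=5 new=(30,1) → add node 11 parent=9 cost=31
18. q=(22,3) nearest=5 d=1 new=(22,3) → add node 12 parent=5 cost=21
19. q=(8,0) nearest=1 d=2 new=(8,0) → add node 13 parent=1 cost=6
20. q=(39,12) nearest=8 d=9 new=(34,12) → add node 14 parent=8 cost=32
21. q=(21,2) nearest=12 d=1 new=(21,2) → add node 15 parent=12 cost=22
22. q=(22,9) nearest=6 d=4 new=(22,9) → add node 16 parent=6 cost=28
23. q=(33,3) nearest=11 d=3 new=(33,3) → blocked by [33,37]×[0,3], reject
24. q=(14,5) nearest=3 d=3 new=(14,5) → add node 17 parent=3 cost=15

Path: 0 1 2 3 4 5 6 9 11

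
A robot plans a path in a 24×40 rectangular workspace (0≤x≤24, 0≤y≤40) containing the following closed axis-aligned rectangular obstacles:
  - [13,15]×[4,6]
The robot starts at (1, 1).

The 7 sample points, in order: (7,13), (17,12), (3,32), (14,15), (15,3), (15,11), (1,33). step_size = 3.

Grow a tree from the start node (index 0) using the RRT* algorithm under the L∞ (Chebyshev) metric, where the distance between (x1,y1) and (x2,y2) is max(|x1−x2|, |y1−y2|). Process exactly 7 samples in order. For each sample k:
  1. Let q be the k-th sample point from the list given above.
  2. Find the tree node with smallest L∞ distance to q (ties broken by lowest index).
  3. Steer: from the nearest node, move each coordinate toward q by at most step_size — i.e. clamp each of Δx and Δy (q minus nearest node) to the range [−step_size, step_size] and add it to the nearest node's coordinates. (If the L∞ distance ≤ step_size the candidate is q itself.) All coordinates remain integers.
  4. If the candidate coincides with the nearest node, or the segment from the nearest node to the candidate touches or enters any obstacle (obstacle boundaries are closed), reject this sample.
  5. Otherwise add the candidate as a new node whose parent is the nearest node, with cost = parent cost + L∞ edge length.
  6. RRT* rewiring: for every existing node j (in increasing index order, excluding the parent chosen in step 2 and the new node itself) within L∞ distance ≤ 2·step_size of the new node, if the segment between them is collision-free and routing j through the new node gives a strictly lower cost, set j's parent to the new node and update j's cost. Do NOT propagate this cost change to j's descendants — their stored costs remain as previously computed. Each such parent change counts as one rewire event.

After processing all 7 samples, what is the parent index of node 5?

Parent of node 5: 4

1. q=(7,13) nearest=0 d=12 new=(4,4) → add node 1 parent=0 cost=3
2. q=(17,12) nearest=1 d=13 new=(7,7) → add node 2 parent=1 cost=6
3. q=(3,32) nearest=2 d=25 new=(4,10) → add node 3 parent=2 cost=9
4. q=(14,15) nearest=2 d=8 new=(10,10) → add node 4 parent=2 cost=9
5. q=(15,3) nearest=4 d=7 new=(13,7) → add node 5 parent=4 cost=12
6. q=(15,11) nearest=5 d=4 new=(15,10) → add node 6 parent=5 cost=15
7. q=(1,33) nearest=3 d=23 new=(1,13) → add node 7 parent=3 cost=12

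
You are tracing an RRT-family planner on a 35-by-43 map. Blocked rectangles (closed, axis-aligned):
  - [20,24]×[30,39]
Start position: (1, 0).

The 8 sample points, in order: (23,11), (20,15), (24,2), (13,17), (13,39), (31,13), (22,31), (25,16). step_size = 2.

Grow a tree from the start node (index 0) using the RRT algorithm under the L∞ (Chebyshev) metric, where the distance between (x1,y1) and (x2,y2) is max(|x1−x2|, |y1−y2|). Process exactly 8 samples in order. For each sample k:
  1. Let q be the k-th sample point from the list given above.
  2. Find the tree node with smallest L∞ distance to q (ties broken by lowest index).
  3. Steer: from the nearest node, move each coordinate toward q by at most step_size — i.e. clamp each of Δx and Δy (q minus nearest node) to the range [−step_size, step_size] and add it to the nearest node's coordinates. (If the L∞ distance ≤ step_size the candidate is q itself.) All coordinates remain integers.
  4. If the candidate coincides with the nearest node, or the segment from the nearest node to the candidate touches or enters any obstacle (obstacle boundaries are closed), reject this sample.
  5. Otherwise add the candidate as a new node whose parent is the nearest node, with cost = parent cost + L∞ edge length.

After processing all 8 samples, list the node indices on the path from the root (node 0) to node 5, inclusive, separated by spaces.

Path: 0 1 2 4 5

1. q=(23,11) nearest=0 d=22 new=(3,2) → add node 1 parent=0 cost=2
2. q=(20,15) nearest=1 d=17 new=(5,4) → add node 2 parent=1 cost=4
3. q=(24,2) nearest=2 d=19 new=(7,2) → add node 3 parent=2 cost=6
4. q=(13,17) nearest=2 d=13 new=(7,6) → add node 4 parent=2 cost=6
5. q=(13,39) nearest=4 d=33 new=(9,8) → add node 5 parent=4 cost=8
6. q=(31,13) nearest=5 d=22 new=(11,10) → add node 6 parent=5 cost=10
7. q=(22,31) nearest=6 d=21 new=(13,12) → add node 7 parent=6 cost=12
8. q=(25,16) nearest=7 d=12 new=(15,14) → add node 8 parent=7 cost=14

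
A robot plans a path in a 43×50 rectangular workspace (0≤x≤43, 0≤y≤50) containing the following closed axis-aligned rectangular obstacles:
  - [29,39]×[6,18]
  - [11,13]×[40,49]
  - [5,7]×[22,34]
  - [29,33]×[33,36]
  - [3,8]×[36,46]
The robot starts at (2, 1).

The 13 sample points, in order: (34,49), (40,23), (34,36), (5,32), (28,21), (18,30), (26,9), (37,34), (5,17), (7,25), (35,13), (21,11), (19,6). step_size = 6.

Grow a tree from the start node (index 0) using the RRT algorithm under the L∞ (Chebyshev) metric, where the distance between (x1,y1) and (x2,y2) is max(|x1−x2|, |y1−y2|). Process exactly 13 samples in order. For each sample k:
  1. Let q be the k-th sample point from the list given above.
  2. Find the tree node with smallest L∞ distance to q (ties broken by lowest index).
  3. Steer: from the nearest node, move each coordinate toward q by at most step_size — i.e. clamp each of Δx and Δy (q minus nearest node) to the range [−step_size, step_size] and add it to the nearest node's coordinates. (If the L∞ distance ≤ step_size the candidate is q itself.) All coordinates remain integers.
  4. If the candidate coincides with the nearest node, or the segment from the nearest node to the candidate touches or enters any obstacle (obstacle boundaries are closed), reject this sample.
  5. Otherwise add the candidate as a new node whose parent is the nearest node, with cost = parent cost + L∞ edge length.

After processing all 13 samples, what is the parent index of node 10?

1. q=(34,49) nearest=0 d=48 new=(8,7) → add node 1 parent=0 cost=6
2. q=(40,23) nearest=1 d=32 new=(14,13) → add node 2 parent=1 cost=12
3. q=(34,36) nearest=2 d=23 new=(20,19) → add node 3 parent=2 cost=18
4. q=(5,32) nearest=3 d=15 new=(14,25) → add node 4 parent=3 cost=24
5. q=(28,21) nearest=3 d=8 new=(26,21) → add node 5 parent=3 cost=24
6. q=(18,30) nearest=4 d=5 new=(18,30) → add node 6 parent=4 cost=29
7. q=(26,9) nearest=3 d=10 new=(26,13) → add node 7 parent=3 cost=24
8. q=(37,34) nearest=5 d=13 new=(32,27) → add node 8 parent=5 cost=30
9. q=(5,17) nearest=2 d=9 new=(8,17) → add node 9 parent=2 cost=18
10. q=(7,25) nearest=4 d=7 new=(8,25) → add node 10 parent=4 cost=30
11. q=(35,13) nearest=5 d=9 new=(32,15) → blocked by [29,39]×[6,18], reject
12. q=(21,11) nearest=7 d=5 new=(21,11) → add node 11 parent=7 cost=29
13. q=(19,6) nearest=11 d=5 new=(19,6) → add node 12 parent=11 cost=34

Parent of node 10: 4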